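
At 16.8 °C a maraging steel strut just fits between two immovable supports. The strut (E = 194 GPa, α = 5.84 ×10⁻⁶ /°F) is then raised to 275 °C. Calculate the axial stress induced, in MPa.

527 MPa

α = 5.84×10⁻⁶/°F × 9/5 = 10.5×10⁻⁶/K.
ΔT = 258.2 K. Constrained thermal stress σ = E·α·ΔT = 194.0×10³ MPa × 10.5×10⁻⁶ × 258.2 = 527 MPa (compressive).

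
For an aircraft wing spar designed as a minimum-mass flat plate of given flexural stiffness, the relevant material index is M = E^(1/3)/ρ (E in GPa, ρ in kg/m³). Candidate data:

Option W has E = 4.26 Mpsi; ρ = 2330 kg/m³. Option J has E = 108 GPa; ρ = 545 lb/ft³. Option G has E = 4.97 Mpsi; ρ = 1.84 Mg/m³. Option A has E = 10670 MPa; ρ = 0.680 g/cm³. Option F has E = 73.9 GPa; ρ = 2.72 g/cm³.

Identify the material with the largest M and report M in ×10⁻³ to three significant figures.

option A, M = 3.24×10⁻³

After converting to SI:
  option W: E = 29.37 GPa, ρ = 2330 kg/m³
  option J: E = 108.0 GPa, ρ = 8730 kg/m³
  option G: E = 34.27 GPa, ρ = 1840 kg/m³
  option A: E = 10.67 GPa, ρ = 680.0 kg/m³
  option F: E = 73.90 GPa, ρ = 2720 kg/m³
  option A: M = 3.24×10⁻³
  option G: M = 1.77×10⁻³
  option F: M = 1.54×10⁻³
  option W: M = 1.32×10⁻³
  option J: M = 0.545×10⁻³
The maximum is for option A.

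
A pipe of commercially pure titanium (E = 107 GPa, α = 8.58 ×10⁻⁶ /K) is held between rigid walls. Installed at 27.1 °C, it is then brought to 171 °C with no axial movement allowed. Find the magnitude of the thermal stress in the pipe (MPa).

132 MPa

ΔT = 143.9 K. Constrained thermal stress σ = E·α·ΔT = 107.0×10³ MPa × 8.58×10⁻⁶ × 143.9 = 132 MPa (compressive).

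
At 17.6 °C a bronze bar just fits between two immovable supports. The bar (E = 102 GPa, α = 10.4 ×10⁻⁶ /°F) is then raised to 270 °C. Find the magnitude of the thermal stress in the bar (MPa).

482 MPa

α = 10.4×10⁻⁶/°F × 9/5 = 18.7×10⁻⁶/K.
ΔT = 252.4 K. Constrained thermal stress σ = E·α·ΔT = 102.0×10³ MPa × 18.7×10⁻⁶ × 252.4 = 482 MPa (compressive).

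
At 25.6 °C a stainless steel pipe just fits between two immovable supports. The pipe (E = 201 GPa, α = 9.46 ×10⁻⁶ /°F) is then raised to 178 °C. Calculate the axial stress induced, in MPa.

α = 9.46×10⁻⁶/°F × 9/5 = 17.0×10⁻⁶/K.
ΔT = 152.4 K. Constrained thermal stress σ = E·α·ΔT = 201.0×10³ MPa × 17.0×10⁻⁶ × 152.4 = 522 MPa (compressive).

522 MPa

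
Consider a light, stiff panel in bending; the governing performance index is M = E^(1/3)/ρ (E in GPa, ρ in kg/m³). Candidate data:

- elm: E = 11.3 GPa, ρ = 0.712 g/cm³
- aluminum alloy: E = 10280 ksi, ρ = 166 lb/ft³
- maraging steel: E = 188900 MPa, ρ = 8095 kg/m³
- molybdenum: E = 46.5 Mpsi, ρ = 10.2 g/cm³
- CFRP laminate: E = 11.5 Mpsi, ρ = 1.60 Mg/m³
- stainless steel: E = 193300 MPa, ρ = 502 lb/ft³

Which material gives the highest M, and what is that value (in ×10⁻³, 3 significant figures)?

Normalizing units and computing the index:
  elm: E = 11.30 GPa, ρ = 712.0 kg/m³
  aluminum alloy: E = 70.88 GPa, ρ = 2659 kg/m³
  maraging steel: E = 188.9 GPa, ρ = 8095 kg/m³
  molybdenum: E = 320.6 GPa, ρ = 10200 kg/m³
  CFRP laminate: E = 79.29 GPa, ρ = 1600 kg/m³
  stainless steel: E = 193.3 GPa, ρ = 8041 kg/m³
  elm: M = 3.15×10⁻³
  CFRP laminate: M = 2.69×10⁻³
  aluminum alloy: M = 1.56×10⁻³
  stainless steel: M = 0.719×10⁻³
  maraging steel: M = 0.709×10⁻³
  molybdenum: M = 0.671×10⁻³
Highest index: elm.

elm, M = 3.15×10⁻³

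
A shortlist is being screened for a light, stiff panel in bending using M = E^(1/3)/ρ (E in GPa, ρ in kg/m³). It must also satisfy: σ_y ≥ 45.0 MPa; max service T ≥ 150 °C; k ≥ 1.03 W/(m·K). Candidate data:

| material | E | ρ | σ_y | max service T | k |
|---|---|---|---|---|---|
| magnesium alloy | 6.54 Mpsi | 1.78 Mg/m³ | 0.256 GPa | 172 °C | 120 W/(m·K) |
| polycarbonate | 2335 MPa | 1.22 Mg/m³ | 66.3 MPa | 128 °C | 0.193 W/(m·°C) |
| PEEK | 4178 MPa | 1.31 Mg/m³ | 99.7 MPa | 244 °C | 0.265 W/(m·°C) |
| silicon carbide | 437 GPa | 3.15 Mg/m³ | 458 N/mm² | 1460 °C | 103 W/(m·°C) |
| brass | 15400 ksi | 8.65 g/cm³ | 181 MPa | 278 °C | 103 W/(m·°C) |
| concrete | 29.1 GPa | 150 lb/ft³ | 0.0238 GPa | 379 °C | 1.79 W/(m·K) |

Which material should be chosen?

Screen on constraints: σ_y ≥ 45.0 MPa; max service T ≥ 150 °C; k ≥ 1.03 W/(m·K). Survivors: magnesium alloy, silicon carbide, brass.
In SI units:
  magnesium alloy: E = 45.09 GPa, ρ = 1780 kg/m³
  silicon carbide: E = 437.0 GPa, ρ = 3150 kg/m³
  brass: E = 106.2 GPa, ρ = 8650 kg/m³
  silicon carbide: M = 2.41×10⁻³
  magnesium alloy: M = 2.00×10⁻³
  brass: M = 0.547×10⁻³
Silicon carbide has the largest M.

silicon carbide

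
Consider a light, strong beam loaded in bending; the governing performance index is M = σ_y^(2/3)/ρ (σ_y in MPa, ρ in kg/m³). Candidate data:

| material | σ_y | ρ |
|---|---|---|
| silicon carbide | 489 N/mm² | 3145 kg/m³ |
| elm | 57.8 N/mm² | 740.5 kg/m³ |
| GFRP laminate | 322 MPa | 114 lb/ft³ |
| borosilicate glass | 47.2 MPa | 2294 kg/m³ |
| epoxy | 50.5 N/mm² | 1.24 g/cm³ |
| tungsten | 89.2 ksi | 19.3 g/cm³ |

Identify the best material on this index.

GFRP laminate

Putting every candidate on a common basis:
  silicon carbide: σ_y = 489.0 MPa, ρ = 3145 kg/m³
  elm: σ_y = 57.80 MPa, ρ = 740.5 kg/m³
  GFRP laminate: σ_y = 322.0 MPa, ρ = 1826 kg/m³
  borosilicate glass: σ_y = 47.20 MPa, ρ = 2294 kg/m³
  epoxy: σ_y = 50.50 MPa, ρ = 1240 kg/m³
  tungsten: σ_y = 615.0 MPa, ρ = 19300 kg/m³
  GFRP laminate: M = 25.7×10⁻³
  elm: M = 20.2×10⁻³
  silicon carbide: M = 19.7×10⁻³
  epoxy: M = 11.0×10⁻³
  borosilicate glass: M = 5.69×10⁻³
  tungsten: M = 3.75×10⁻³
GFRP laminate ranks first.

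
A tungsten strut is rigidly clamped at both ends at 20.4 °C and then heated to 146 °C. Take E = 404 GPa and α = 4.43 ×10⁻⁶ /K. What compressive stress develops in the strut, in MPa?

ΔT = 125.6 K. Constrained thermal stress σ = E·α·ΔT = 404.0×10³ MPa × 4.43×10⁻⁶ × 125.6 = 225 MPa (compressive).

225 MPa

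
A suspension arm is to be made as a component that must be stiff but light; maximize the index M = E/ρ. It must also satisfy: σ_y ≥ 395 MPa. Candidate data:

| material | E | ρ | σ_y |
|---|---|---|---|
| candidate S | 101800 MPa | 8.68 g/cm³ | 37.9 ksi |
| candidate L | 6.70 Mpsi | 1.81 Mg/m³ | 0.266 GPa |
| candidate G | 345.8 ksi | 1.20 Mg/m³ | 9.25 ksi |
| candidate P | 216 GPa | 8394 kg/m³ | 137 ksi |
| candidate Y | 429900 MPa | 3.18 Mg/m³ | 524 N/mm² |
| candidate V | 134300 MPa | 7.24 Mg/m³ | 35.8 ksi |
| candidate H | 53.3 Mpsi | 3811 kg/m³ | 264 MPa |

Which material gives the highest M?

Screen on constraints: σ_y ≥ 395 MPa. Survivors: candidate P, candidate Y.
Convert each candidate to consistent units, then evaluate M:
  candidate P: E = 216.0 GPa, ρ = 8394 kg/m³
  candidate Y: E = 429.9 GPa, ρ = 3180 kg/m³
  candidate Y: M = 135 MN·m/kg
  candidate P: M = 25.7 MN·m/kg
Candidate Y has the largest M.

candidate Y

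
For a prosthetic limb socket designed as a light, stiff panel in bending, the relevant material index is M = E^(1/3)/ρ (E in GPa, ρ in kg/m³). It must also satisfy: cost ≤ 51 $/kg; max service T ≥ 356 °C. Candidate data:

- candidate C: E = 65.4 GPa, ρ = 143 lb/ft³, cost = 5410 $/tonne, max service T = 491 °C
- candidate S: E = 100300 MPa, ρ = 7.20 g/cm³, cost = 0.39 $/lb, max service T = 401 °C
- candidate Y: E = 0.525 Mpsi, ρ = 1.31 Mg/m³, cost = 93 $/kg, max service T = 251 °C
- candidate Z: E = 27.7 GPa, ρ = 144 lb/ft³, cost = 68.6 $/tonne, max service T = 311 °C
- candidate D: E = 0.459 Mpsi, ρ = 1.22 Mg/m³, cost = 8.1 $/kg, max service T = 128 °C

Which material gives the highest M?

Screen on constraints: cost ≤ 51 $/kg; max service T ≥ 356 °C. Survivors: candidate C, candidate S.
After converting to SI:
  candidate C: E = 65.40 GPa, ρ = 2291 kg/m³
  candidate S: E = 100.3 GPa, ρ = 7200 kg/m³
  candidate C: M = 1.76×10⁻³
  candidate S: M = 0.645×10⁻³
The maximum is for candidate C.

candidate C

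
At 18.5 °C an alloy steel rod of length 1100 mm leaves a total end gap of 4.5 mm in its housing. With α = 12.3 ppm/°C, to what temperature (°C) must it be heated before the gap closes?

351 °C

α·L₀·ΔT = 4.5 mm ⇒ ΔT = 4.5 / (12.3×10⁻⁶ × 1100.0) = 332.6 K.
T = 18.5 + 332.6 = 351.1 °C.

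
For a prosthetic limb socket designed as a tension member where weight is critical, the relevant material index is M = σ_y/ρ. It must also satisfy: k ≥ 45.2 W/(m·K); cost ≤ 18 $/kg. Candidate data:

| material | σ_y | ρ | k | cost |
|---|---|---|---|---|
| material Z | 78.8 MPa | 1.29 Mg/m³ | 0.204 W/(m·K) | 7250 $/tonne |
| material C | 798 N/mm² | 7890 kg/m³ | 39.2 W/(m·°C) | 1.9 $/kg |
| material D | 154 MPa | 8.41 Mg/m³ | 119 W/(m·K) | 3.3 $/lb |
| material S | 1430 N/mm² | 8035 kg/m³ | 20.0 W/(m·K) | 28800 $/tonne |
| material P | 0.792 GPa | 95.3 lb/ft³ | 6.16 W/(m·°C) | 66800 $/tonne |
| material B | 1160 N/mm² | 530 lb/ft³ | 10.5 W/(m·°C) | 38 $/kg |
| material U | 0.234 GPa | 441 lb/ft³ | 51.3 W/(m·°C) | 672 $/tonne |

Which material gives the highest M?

Screen on constraints: k ≥ 45.2 W/(m·K); cost ≤ 18 $/kg. Survivors: material D, material U.
Normalizing units and computing the index:
  material D: σ_y = 154.0 MPa, ρ = 8410 kg/m³
  material U: σ_y = 234.0 MPa, ρ = 7064 kg/m³
  material U: M = 33.1 kN·m/kg
  material D: M = 18.3 kN·m/kg
Highest index: material U.

material U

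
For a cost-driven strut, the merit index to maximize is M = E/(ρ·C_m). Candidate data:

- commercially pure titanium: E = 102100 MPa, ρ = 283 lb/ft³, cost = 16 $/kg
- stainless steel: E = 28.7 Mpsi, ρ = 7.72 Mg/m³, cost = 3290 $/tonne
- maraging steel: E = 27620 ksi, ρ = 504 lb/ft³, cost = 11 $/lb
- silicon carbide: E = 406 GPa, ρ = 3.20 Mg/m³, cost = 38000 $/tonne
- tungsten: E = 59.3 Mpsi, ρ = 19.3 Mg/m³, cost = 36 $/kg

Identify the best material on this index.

stainless steel

In SI units:
  commercially pure titanium: E = 102.1 GPa, ρ = 4533 kg/m³, cost = 16.00 $/kg
  stainless steel: E = 197.9 GPa, ρ = 7720 kg/m³, cost = 3.290 $/kg
  maraging steel: E = 190.4 GPa, ρ = 8073 kg/m³, cost = 24.25 $/kg
  silicon carbide: E = 406.0 GPa, ρ = 3200 kg/m³, cost = 38.00 $/kg
  tungsten: E = 408.9 GPa, ρ = 19300 kg/m³, cost = 36.00 $/kg
  stainless steel: M = 7.79 MN·m per $
  silicon carbide: M = 3.34 MN·m per $
  commercially pure titanium: M = 1.41 MN·m per $
  maraging steel: M = 0.973 MN·m per $
  tungsten: M = 0.588 MN·m per $
Stainless steel has the largest M.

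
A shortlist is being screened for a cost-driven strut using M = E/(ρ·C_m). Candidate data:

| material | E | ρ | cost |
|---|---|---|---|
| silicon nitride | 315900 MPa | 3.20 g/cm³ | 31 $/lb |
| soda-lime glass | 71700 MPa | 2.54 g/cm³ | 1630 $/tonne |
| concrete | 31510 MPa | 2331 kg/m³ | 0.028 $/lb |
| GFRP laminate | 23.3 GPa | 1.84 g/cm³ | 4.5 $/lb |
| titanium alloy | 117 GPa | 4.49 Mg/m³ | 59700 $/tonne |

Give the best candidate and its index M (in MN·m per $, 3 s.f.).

In SI units:
  silicon nitride: E = 315.9 GPa, ρ = 3200 kg/m³, cost = 68.34 $/kg
  soda-lime glass: E = 71.70 GPa, ρ = 2540 kg/m³, cost = 1.630 $/kg
  concrete: E = 31.51 GPa, ρ = 2331 kg/m³, cost = 0.06173 $/kg
  GFRP laminate: E = 23.30 GPa, ρ = 1840 kg/m³, cost = 9.921 $/kg
  titanium alloy: E = 117.0 GPa, ρ = 4490 kg/m³, cost = 59.70 $/kg
  concrete: M = 219 MN·m per $
  soda-lime glass: M = 17.3 MN·m per $
  silicon nitride: M = 1.44 MN·m per $
  GFRP laminate: M = 1.28 MN·m per $
  titanium alloy: M = 0.436 MN·m per $
Concrete ranks first.

concrete, M = 219 MN·m per $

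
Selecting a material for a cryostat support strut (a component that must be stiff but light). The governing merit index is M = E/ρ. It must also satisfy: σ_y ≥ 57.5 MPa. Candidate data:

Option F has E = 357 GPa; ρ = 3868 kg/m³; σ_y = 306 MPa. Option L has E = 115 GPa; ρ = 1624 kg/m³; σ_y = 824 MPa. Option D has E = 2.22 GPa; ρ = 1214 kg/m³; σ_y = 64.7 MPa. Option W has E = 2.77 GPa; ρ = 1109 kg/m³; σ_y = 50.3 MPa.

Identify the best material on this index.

Screen on constraints: σ_y ≥ 57.5 MPa. Survivors: option F, option L, option D.
Computing M directly (units already consistent):
  option F: M = 92.3 MN·m/kg
  option L: M = 70.8 MN·m/kg
  option D: M = 1.83 MN·m/kg
Option F ranks first.

option F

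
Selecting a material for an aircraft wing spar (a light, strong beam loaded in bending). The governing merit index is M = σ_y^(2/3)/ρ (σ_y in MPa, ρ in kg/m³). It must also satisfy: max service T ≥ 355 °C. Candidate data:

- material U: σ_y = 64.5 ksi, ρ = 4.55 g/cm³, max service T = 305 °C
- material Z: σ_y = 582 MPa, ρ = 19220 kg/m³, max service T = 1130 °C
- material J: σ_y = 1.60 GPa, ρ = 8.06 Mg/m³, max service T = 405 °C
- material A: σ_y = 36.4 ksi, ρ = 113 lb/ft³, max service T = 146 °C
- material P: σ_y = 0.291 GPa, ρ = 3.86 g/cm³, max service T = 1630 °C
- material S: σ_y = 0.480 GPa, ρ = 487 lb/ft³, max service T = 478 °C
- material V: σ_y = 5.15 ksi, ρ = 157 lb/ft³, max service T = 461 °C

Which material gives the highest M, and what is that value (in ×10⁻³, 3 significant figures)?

material J, M = 17.0×10⁻³

Screen on constraints: max service T ≥ 355 °C. Survivors: material Z, material J, material P, material S, material V.
In SI units:
  material Z: σ_y = 582.0 MPa, ρ = 19220 kg/m³
  material J: σ_y = 1600 MPa, ρ = 8060 kg/m³
  material P: σ_y = 291.0 MPa, ρ = 3860 kg/m³
  material S: σ_y = 480.0 MPa, ρ = 7801 kg/m³
  material V: σ_y = 35.51 MPa, ρ = 2515 kg/m³
  material J: M = 17.0×10⁻³
  material P: M = 11.4×10⁻³
  material S: M = 7.86×10⁻³
  material V: M = 4.30×10⁻³
  material Z: M = 3.63×10⁻³
Material J ranks first.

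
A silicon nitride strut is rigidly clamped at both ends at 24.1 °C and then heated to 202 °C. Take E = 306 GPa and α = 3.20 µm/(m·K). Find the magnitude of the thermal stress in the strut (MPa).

174 MPa

ΔT = 177.9 K. Constrained thermal stress σ = E·α·ΔT = 306.0×10³ MPa × 3.20×10⁻⁶ × 177.9 = 174 MPa (compressive).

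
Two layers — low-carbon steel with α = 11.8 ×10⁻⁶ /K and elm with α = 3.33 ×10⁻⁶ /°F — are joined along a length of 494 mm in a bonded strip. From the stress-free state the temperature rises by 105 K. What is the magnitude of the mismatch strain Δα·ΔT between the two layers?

6.10×10⁻⁴

elm: α = 3.33×10⁻⁶/°F × 9/5 = 5.99×10⁻⁶/K.
Δα = |11.8 − 5.99|×10⁻⁶/K = 5.81×10⁻⁶/K.
Mismatch strain = Δα·ΔT = 5.81×10⁻⁶ × 105.0 = 6.10×10⁻⁴.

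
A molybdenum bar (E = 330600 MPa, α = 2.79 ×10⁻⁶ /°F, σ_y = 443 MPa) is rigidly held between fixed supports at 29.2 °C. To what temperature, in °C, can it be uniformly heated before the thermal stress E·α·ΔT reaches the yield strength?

296 °C

E = 330600 MPa = 330.6 GPa.
α = 2.79×10⁻⁶/°F × 9/5 = 5.02×10⁻⁶/K.
E·α·ΔT = 443.0 MPa ⇒ ΔT = 443.0 / (330.6×10³ × 5.02×10⁻⁶) = 266.8 K.
T = 29.2 + 266.8 = 296.0 °C.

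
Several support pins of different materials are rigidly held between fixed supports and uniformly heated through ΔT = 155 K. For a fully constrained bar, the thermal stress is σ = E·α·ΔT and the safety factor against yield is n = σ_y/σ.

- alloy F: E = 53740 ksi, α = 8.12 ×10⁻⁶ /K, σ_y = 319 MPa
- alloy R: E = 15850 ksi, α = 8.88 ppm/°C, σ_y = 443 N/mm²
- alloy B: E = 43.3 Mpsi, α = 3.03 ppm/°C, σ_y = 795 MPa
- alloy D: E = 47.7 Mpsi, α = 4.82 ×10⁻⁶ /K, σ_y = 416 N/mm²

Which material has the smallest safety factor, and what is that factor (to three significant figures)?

alloy F, n = 0.684

Per material, after unit conversion:
  alloy F: E = 370.5, α = 8.12, σ_y = 319.0 → σ = 466 MPa, n = 0.684
  alloy R: E = 109.3, α = 8.88, σ_y = 443.0 → σ = 150 MPa, n = 2.95
  alloy B: E = 298.5, α = 3.03, σ_y = 795.0 → σ = 140 MPa, n = 5.67
  alloy D: E = 328.9, α = 4.82, σ_y = 416.0 → σ = 246 MPa, n = 1.69
Alloy F has the lowest safety factor, n = 0.684.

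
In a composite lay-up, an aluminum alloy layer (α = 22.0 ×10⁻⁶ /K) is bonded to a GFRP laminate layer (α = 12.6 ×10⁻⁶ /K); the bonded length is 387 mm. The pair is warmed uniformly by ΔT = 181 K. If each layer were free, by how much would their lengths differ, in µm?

Δα = |22.0 − 12.6|×10⁻⁶/K = 9.40×10⁻⁶/K.
ΔL_mismatch = Δα·L·ΔT = 9.40×10⁻⁶ × 387.0 mm × 181.0 K = 658 µm.

658 µm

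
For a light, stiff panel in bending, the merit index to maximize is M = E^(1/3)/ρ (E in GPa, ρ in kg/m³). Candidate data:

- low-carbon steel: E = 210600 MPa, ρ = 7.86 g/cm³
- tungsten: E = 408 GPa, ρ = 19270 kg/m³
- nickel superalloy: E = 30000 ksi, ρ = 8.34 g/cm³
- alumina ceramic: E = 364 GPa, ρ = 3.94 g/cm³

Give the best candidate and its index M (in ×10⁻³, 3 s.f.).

In SI units:
  low-carbon steel: E = 210.6 GPa, ρ = 7860 kg/m³
  tungsten: E = 408.0 GPa, ρ = 19270 kg/m³
  nickel superalloy: E = 206.8 GPa, ρ = 8340 kg/m³
  alumina ceramic: E = 364.0 GPa, ρ = 3940 kg/m³
  alumina ceramic: M = 1.81×10⁻³
  low-carbon steel: M = 0.757×10⁻³
  nickel superalloy: M = 0.709×10⁻³
  tungsten: M = 0.385×10⁻³
Highest index: alumina ceramic.

alumina ceramic, M = 1.81×10⁻³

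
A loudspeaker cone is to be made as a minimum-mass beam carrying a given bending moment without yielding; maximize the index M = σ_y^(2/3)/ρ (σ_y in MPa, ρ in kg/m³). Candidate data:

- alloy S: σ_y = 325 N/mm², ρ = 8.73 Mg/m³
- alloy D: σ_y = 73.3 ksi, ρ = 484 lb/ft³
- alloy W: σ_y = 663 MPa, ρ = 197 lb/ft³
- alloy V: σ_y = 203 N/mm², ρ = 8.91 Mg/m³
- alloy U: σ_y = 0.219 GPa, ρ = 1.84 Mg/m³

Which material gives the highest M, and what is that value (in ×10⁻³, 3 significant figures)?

alloy W, M = 24.1×10⁻³

Convert each candidate to consistent units, then evaluate M:
  alloy S: σ_y = 325.0 MPa, ρ = 8730 kg/m³
  alloy D: σ_y = 505.4 MPa, ρ = 7753 kg/m³
  alloy W: σ_y = 663.0 MPa, ρ = 3156 kg/m³
  alloy V: σ_y = 203.0 MPa, ρ = 8910 kg/m³
  alloy U: σ_y = 219.0 MPa, ρ = 1840 kg/m³
  alloy W: M = 24.1×10⁻³
  alloy U: M = 19.7×10⁻³
  alloy D: M = 8.18×10⁻³
  alloy S: M = 5.41×10⁻³
  alloy V: M = 3.88×10⁻³
The maximum is for alloy W.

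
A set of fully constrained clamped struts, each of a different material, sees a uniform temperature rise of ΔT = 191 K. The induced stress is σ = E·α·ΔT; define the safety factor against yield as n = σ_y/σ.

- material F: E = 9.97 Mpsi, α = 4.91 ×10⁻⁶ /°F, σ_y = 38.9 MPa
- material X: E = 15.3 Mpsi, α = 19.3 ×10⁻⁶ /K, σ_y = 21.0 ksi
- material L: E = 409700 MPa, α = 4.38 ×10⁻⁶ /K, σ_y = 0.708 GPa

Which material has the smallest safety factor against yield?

material F

In consistent units (E in GPa, α in ×10⁻⁶/K, σ_y in MPa):
  material F: E = 68.74, α = 8.84, σ_y = 38.90 → σ = 116 MPa, n = 0.335
  material X: E = 105.5, α = 19.3, σ_y = 144.8 → σ = 389 MPa, n = 0.372
  material L: E = 409.7, α = 4.38, σ_y = 708.0 → σ = 343 MPa, n = 2.07
Smallest n: material F with n = 0.335.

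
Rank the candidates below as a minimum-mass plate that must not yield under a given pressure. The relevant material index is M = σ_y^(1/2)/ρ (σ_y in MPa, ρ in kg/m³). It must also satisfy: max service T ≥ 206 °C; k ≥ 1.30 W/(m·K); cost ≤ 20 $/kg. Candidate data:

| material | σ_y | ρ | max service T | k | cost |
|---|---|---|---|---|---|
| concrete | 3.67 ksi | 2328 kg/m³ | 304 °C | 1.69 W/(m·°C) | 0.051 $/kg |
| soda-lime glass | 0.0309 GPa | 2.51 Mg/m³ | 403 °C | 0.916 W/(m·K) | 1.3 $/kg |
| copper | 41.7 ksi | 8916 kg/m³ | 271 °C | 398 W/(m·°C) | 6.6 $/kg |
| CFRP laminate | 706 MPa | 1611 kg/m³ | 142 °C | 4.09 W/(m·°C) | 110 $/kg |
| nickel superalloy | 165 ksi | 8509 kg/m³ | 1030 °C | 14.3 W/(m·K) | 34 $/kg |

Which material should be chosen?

Screen on constraints: max service T ≥ 206 °C; k ≥ 1.30 W/(m·K); cost ≤ 20 $/kg. Survivors: concrete, copper.
Convert each candidate to consistent units, then evaluate M:
  concrete: σ_y = 25.30 MPa, ρ = 2328 kg/m³
  copper: σ_y = 287.5 MPa, ρ = 8916 kg/m³
  concrete: M = 2.16×10⁻³
  copper: M = 1.90×10⁻³
Highest index: concrete.

concrete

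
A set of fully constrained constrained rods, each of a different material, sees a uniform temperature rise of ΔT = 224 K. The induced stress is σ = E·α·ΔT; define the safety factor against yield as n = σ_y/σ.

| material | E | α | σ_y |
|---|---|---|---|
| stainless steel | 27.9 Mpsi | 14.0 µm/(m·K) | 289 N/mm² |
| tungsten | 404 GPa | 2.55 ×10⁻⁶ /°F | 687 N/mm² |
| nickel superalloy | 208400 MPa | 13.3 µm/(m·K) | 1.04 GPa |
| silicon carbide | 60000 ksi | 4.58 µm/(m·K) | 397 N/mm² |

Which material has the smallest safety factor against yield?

stainless steel

In consistent units (E in GPa, α in ×10⁻⁶/K, σ_y in MPa):
  stainless steel: E = 192.4, α = 14.0, σ_y = 289.0 → σ = 603 MPa, n = 0.479
  tungsten: E = 404.0, α = 4.59, σ_y = 687.0 → σ = 415 MPa, n = 1.65
  nickel superalloy: E = 208.4, α = 13.3, σ_y = 1040 → σ = 621 MPa, n = 1.68
  silicon carbide: E = 413.7, α = 4.58, σ_y = 397.0 → σ = 424 MPa, n = 0.935
Smallest n: stainless steel with n = 0.479.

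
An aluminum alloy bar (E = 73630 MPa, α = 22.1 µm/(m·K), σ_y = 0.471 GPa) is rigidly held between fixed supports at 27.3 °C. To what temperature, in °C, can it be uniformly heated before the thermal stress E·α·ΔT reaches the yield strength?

E = 73630 MPa = 73.63 GPa.
σ_y = 0.471 GPa = 471.0 MPa.
E·α·ΔT = 471.0 MPa ⇒ ΔT = 471.0 / (73.63×10³ × 22.1×10⁻⁶) = 289.5 K.
T = 27.3 + 289.5 = 316.8 °C.

317 °C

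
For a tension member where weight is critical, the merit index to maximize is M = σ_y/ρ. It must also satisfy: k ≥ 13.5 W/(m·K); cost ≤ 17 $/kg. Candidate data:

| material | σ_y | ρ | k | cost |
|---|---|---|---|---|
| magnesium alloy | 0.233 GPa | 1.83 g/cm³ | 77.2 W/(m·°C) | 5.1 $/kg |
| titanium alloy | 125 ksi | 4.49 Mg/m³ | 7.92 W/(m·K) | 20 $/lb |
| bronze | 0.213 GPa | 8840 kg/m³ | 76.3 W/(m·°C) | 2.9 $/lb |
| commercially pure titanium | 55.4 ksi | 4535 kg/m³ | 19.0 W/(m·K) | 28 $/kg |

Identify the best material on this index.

Screen on constraints: k ≥ 13.5 W/(m·K); cost ≤ 17 $/kg. Survivors: magnesium alloy, bronze.
Normalizing units and computing the index:
  magnesium alloy: σ_y = 233.0 MPa, ρ = 1830 kg/m³
  bronze: σ_y = 213.0 MPa, ρ = 8840 kg/m³
  magnesium alloy: M = 127 kN·m/kg
  bronze: M = 24.1 kN·m/kg
The maximum is for magnesium alloy.

magnesium alloy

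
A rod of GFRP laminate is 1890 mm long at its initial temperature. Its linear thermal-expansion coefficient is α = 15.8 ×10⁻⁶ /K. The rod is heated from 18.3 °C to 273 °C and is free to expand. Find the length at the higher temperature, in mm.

ΔT = 273 − 18.3 = 254.7 K.
ΔL = α·L₀·ΔT = 15.8×10⁻⁶ × 1890 mm × 254.7 K = 7.61 mm.
L = L₀ + ΔL = 1890 + 7.61 = 1897.6 mm.

1897.6 mm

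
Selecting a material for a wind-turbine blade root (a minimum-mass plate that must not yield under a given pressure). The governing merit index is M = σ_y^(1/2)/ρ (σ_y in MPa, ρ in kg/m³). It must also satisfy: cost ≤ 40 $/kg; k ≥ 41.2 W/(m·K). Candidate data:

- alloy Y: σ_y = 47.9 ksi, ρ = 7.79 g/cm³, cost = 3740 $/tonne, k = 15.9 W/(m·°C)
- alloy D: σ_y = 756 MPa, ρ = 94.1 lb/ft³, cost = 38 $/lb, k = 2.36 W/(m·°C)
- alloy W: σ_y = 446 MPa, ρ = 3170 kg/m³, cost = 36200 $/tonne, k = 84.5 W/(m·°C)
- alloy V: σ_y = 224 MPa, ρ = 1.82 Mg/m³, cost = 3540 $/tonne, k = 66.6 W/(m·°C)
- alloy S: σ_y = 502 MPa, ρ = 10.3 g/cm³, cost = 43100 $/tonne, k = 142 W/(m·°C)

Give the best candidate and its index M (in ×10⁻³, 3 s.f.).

alloy V, M = 8.22×10⁻³

Screen on constraints: cost ≤ 40 $/kg; k ≥ 41.2 W/(m·K). Survivors: alloy W, alloy V.
In SI units:
  alloy W: σ_y = 446.0 MPa, ρ = 3170 kg/m³
  alloy V: σ_y = 224.0 MPa, ρ = 1820 kg/m³
  alloy V: M = 8.22×10⁻³
  alloy W: M = 6.66×10⁻³
Alloy V has the largest M.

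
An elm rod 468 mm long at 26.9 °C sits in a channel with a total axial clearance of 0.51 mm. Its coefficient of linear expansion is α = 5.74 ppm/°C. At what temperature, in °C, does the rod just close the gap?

α·L₀·ΔT = 0.51 mm ⇒ ΔT = 0.51 / (5.74×10⁻⁶ × 468.0) = 189.9 K.
T = 26.9 + 189.9 = 216.8 °C.

217 °C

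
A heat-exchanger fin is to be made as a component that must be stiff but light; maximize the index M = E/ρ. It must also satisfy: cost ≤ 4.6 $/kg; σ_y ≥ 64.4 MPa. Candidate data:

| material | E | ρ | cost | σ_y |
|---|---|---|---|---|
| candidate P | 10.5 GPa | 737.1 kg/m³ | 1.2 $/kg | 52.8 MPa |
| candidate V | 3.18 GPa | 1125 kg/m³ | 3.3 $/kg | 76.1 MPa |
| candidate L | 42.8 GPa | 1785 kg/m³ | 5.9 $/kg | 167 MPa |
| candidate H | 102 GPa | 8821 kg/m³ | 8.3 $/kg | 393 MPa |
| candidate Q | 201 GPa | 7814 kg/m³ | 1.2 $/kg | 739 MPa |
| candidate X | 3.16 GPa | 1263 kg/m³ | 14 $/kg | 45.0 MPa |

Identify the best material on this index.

candidate Q

Screen on constraints: cost ≤ 4.6 $/kg; σ_y ≥ 64.4 MPa. Survivors: candidate V, candidate Q.
Per-candidate index values:
  candidate Q: M = 25.7 MN·m/kg
  candidate V: M = 2.83 MN·m/kg
The maximum is for candidate Q.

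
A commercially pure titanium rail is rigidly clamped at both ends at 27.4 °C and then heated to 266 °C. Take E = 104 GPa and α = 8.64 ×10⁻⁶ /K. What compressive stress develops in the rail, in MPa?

214 MPa

ΔT = 238.6 K. Constrained thermal stress σ = E·α·ΔT = 104.0×10³ MPa × 8.64×10⁻⁶ × 238.6 = 214 MPa (compressive).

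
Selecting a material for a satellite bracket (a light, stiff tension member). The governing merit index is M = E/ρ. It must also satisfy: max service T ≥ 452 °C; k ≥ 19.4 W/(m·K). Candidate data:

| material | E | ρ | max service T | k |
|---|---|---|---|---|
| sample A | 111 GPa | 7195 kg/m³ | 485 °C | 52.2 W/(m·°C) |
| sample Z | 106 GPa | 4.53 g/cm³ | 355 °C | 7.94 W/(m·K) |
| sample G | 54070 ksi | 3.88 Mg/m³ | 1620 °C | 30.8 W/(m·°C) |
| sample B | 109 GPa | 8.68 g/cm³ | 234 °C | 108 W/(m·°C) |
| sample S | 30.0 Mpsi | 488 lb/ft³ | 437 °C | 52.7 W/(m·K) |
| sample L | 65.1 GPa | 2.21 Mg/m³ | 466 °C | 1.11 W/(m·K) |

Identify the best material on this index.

sample G

Screen on constraints: max service T ≥ 452 °C; k ≥ 19.4 W/(m·K). Survivors: sample A, sample G.
Convert each candidate to consistent units, then evaluate M:
  sample A: E = 111.0 GPa, ρ = 7195 kg/m³
  sample G: E = 372.8 GPa, ρ = 3880 kg/m³
  sample G: M = 96.1 MN·m/kg
  sample A: M = 15.4 MN·m/kg
The maximum is for sample G.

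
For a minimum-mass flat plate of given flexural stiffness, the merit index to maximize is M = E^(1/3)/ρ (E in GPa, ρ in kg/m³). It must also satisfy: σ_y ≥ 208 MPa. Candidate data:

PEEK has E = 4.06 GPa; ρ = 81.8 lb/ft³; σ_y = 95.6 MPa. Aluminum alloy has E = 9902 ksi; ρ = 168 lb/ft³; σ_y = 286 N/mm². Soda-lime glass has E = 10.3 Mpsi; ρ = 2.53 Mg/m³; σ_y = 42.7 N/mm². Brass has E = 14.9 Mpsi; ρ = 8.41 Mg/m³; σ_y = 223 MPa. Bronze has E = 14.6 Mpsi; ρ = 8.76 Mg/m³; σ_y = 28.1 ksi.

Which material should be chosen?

Screen on constraints: σ_y ≥ 208 MPa. Survivors: aluminum alloy, brass.
In SI units:
  aluminum alloy: E = 68.27 GPa, ρ = 2691 kg/m³
  brass: E = 102.7 GPa, ρ = 8410 kg/m³
  aluminum alloy: M = 1.52×10⁻³
  brass: M = 0.557×10⁻³
Aluminum alloy has the largest M.

aluminum alloy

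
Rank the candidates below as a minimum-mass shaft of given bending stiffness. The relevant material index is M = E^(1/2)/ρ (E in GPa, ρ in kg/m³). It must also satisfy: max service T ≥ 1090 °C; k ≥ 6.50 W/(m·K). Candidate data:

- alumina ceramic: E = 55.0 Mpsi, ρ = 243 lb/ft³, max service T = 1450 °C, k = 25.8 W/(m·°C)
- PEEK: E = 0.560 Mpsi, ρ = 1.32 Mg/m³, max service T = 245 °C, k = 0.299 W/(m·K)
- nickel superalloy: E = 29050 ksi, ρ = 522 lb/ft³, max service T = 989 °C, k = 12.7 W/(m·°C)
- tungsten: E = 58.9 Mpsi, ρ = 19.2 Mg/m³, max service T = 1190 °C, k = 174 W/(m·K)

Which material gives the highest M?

alumina ceramic

Screen on constraints: max service T ≥ 1090 °C; k ≥ 6.50 W/(m·K). Survivors: alumina ceramic, tungsten.
After converting to SI:
  alumina ceramic: E = 379.2 GPa, ρ = 3892 kg/m³
  tungsten: E = 406.1 GPa, ρ = 19200 kg/m³
  alumina ceramic: M = 5.00×10⁻³
  tungsten: M = 1.05×10⁻³
Alumina ceramic has the largest M.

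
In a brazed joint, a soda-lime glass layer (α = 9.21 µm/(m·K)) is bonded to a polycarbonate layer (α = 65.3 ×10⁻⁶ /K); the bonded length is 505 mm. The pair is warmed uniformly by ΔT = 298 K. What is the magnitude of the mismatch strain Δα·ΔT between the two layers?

Δα = |9.21 − 65.3|×10⁻⁶/K = 56.1×10⁻⁶/K.
Mismatch strain = Δα·ΔT = 56.1×10⁻⁶ × 298.0 = 0.0167.

0.0167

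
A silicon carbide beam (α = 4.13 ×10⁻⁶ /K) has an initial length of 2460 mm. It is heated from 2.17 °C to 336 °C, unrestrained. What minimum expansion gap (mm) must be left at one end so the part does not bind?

ΔT = 336 − 2.17 = 333.8 K.
ΔL = α·L₀·ΔT = 4.13×10⁻⁶ × 2460 mm × 333.8 K = 3.39 mm.

3.39 mm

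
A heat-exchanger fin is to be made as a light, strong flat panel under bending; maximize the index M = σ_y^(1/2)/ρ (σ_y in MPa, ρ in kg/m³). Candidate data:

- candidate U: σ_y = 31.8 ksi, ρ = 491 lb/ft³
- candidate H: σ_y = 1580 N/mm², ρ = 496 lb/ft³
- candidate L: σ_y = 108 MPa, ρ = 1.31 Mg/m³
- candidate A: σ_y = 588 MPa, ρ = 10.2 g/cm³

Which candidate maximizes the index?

After converting to SI:
  candidate U: σ_y = 219.3 MPa, ρ = 7865 kg/m³
  candidate H: σ_y = 1580 MPa, ρ = 7945 kg/m³
  candidate L: σ_y = 108.0 MPa, ρ = 1310 kg/m³
  candidate A: σ_y = 588.0 MPa, ρ = 10200 kg/m³
  candidate L: M = 7.93×10⁻³
  candidate H: M = 5.00×10⁻³
  candidate A: M = 2.38×10⁻³
  candidate U: M = 1.88×10⁻³
Candidate L has the largest M.

candidate L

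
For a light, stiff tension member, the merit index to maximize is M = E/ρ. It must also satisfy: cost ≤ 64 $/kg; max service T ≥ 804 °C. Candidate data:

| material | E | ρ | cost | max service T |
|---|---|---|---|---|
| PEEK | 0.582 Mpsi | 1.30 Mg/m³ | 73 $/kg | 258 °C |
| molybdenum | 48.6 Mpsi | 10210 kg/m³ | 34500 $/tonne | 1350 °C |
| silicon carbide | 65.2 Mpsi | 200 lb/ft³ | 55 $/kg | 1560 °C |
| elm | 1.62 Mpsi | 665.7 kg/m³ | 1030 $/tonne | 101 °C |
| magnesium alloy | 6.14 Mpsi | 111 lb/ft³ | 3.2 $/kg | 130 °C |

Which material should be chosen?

Screen on constraints: cost ≤ 64 $/kg; max service T ≥ 804 °C. Survivors: molybdenum, silicon carbide.
In SI units:
  molybdenum: E = 335.1 GPa, ρ = 10210 kg/m³
  silicon carbide: E = 449.5 GPa, ρ = 3204 kg/m³
  silicon carbide: M = 140 MN·m/kg
  molybdenum: M = 32.8 MN·m/kg
Highest index: silicon carbide.

silicon carbide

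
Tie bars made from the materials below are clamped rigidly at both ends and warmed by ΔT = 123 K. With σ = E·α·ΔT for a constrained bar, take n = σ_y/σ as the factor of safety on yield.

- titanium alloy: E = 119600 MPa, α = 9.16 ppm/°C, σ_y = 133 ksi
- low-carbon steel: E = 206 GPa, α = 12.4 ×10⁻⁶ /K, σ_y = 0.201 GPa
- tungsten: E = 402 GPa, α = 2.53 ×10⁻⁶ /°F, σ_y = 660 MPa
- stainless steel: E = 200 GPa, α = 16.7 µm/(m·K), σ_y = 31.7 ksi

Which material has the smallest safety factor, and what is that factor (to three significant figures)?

stainless steel, n = 0.532

Per material, after unit conversion:
  titanium alloy: E = 119.6, α = 9.16, σ_y = 917.0 → σ = 135 MPa, n = 6.81
  low-carbon steel: E = 206.0, α = 12.4, σ_y = 201.0 → σ = 314 MPa, n = 0.640
  tungsten: E = 402.0, α = 4.55, σ_y = 660.0 → σ = 225 MPa, n = 2.93
  stainless steel: E = 200.0, α = 16.7, σ_y = 218.6 → σ = 411 MPa, n = 0.532
Smallest n: stainless steel with n = 0.532.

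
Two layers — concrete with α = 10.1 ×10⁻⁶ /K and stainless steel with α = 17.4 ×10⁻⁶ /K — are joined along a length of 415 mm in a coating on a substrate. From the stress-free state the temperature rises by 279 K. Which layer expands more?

α(concrete) = 10.1×10⁻⁶/K vs α(stainless steel) = 17.4×10⁻⁶/K.
Higher α expands more for the same ΔT: stainless steel.

stainless steel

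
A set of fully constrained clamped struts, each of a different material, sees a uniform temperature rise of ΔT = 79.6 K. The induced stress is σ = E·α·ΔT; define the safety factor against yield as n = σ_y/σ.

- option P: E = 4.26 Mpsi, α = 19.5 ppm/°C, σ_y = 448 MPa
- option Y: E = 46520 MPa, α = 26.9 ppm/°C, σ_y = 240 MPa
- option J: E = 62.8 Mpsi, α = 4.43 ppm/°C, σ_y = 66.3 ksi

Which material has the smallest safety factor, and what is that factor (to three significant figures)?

In consistent units (E in GPa, α in ×10⁻⁶/K, σ_y in MPa):
  option P: E = 29.37, α = 19.5, σ_y = 448.0 → σ = 45.6 MPa, n = 9.83
  option Y: E = 46.52, α = 26.9, σ_y = 240.0 → σ = 99.6 MPa, n = 2.41
  option J: E = 433.0, α = 4.43, σ_y = 457.1 → σ = 153 MPa, n = 2.99
The minimum is option Y at n = 2.41.

option Y, n = 2.41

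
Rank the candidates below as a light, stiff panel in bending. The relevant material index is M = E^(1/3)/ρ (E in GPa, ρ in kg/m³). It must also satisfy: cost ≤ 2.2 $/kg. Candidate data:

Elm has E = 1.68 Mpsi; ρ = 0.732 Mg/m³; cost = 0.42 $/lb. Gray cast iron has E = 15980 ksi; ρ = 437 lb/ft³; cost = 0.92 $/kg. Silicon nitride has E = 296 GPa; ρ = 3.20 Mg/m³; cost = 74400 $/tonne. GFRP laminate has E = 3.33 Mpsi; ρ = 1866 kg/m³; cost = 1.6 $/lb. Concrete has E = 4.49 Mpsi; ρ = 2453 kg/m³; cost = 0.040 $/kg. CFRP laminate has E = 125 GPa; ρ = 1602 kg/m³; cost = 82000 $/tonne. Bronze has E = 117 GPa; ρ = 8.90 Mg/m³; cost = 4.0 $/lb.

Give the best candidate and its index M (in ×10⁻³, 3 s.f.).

elm, M = 3.09×10⁻³

Screen on constraints: cost ≤ 2.2 $/kg. Survivors: elm, gray cast iron, concrete.
After converting to SI:
  elm: E = 11.58 GPa, ρ = 732.0 kg/m³
  gray cast iron: E = 110.2 GPa, ρ = 7000 kg/m³
  concrete: E = 30.96 GPa, ρ = 2453 kg/m³
  elm: M = 3.09×10⁻³
  concrete: M = 1.28×10⁻³
  gray cast iron: M = 0.685×10⁻³
Highest index: elm.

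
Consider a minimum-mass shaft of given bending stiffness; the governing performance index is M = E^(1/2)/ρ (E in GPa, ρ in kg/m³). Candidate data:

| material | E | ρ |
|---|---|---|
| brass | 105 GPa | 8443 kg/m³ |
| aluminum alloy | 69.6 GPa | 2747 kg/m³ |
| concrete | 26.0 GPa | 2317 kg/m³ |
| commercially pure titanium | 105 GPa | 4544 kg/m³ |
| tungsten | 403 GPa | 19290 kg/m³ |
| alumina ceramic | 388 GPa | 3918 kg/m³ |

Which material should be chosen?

alumina ceramic

Computing M directly (units already consistent):
  alumina ceramic: M = 5.03×10⁻³
  aluminum alloy: M = 3.04×10⁻³
  commercially pure titanium: M = 2.26×10⁻³
  concrete: M = 2.20×10⁻³
  brass: M = 1.21×10⁻³
  tungsten: M = 1.04×10⁻³
Alumina ceramic has the largest M.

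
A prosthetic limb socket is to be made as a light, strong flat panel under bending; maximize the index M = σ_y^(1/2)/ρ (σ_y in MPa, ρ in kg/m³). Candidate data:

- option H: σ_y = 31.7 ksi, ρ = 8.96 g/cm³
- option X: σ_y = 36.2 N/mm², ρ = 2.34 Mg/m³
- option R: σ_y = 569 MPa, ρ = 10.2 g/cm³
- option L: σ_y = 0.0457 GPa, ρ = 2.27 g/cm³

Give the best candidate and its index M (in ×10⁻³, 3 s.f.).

option L, M = 2.98×10⁻³

In SI units:
  option H: σ_y = 218.6 MPa, ρ = 8960 kg/m³
  option X: σ_y = 36.20 MPa, ρ = 2340 kg/m³
  option R: σ_y = 569.0 MPa, ρ = 10200 kg/m³
  option L: σ_y = 45.70 MPa, ρ = 2270 kg/m³
  option L: M = 2.98×10⁻³
  option X: M = 2.57×10⁻³
  option R: M = 2.34×10⁻³
  option H: M = 1.65×10⁻³
Highest index: option L.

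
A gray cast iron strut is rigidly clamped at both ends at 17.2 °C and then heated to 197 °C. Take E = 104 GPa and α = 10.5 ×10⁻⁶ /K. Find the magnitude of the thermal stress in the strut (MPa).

196 MPa

ΔT = 179.8 K. Constrained thermal stress σ = E·α·ΔT = 104.0×10³ MPa × 10.5×10⁻⁶ × 179.8 = 196 MPa (compressive).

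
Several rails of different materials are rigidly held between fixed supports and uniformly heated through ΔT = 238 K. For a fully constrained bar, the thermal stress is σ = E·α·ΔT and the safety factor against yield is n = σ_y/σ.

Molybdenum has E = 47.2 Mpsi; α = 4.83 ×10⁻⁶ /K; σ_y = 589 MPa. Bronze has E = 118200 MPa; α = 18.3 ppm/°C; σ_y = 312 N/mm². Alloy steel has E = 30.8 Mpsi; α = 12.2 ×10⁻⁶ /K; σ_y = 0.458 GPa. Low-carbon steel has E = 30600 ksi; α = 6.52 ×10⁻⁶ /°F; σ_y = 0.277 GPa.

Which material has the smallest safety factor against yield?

In consistent units (E in GPa, α in ×10⁻⁶/K, σ_y in MPa):
  molybdenum: E = 325.4, α = 4.83, σ_y = 589.0 → σ = 374 MPa, n = 1.57
  bronze: E = 118.2, α = 18.3, σ_y = 312.0 → σ = 515 MPa, n = 0.606
  alloy steel: E = 212.4, α = 12.2, σ_y = 458.0 → σ = 617 MPa, n = 0.743
  low-carbon steel: E = 211.0, α = 11.7, σ_y = 277.0 → σ = 589 MPa, n = 0.470
Low-carbon steel has the lowest safety factor, n = 0.470.

low-carbon steel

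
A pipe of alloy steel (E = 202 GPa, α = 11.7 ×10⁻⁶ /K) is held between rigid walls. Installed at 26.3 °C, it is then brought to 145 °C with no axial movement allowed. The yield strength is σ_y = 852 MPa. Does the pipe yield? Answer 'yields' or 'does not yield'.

does not yield

ΔT = 118.7 K. Constrained thermal stress σ = E·α·ΔT = 202.0×10³ MPa × 11.7×10⁻⁶ × 118.7 = 281 MPa (compressive).
Compare to σ_y = 852 MPa: σ < σ_y, so it does not yield.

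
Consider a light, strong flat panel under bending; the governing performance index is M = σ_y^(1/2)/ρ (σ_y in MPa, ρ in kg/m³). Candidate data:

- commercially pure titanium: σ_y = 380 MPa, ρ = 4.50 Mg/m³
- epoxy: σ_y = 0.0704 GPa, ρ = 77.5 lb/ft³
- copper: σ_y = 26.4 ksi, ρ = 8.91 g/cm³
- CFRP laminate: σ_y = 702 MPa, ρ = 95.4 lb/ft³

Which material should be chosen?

CFRP laminate

Putting every candidate on a common basis:
  commercially pure titanium: σ_y = 380.0 MPa, ρ = 4500 kg/m³
  epoxy: σ_y = 70.40 MPa, ρ = 1241 kg/m³
  copper: σ_y = 182.0 MPa, ρ = 8910 kg/m³
  CFRP laminate: σ_y = 702.0 MPa, ρ = 1528 kg/m³
  CFRP laminate: M = 17.3×10⁻³
  epoxy: M = 6.76×10⁻³
  commercially pure titanium: M = 4.33×10⁻³
  copper: M = 1.51×10⁻³
CFRP laminate ranks first.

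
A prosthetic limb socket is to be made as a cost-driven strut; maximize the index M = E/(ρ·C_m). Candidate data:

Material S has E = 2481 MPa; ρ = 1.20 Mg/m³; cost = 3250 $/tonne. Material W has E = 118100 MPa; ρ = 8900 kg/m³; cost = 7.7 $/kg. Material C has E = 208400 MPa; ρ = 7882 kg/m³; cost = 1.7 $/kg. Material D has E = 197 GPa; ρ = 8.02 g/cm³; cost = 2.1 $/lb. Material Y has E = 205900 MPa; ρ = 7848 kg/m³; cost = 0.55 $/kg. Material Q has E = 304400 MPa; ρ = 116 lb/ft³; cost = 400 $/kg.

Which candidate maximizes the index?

After converting to SI:
  material S: E = 2.481 GPa, ρ = 1200 kg/m³, cost = 3.250 $/kg
  material W: E = 118.1 GPa, ρ = 8900 kg/m³, cost = 7.700 $/kg
  material C: E = 208.4 GPa, ρ = 7882 kg/m³, cost = 1.700 $/kg
  material D: E = 197.0 GPa, ρ = 8020 kg/m³, cost = 4.630 $/kg
  material Y: E = 205.9 GPa, ρ = 7848 kg/m³, cost = 0.5500 $/kg
  material Q: E = 304.4 GPa, ρ = 1858 kg/m³, cost = 400.0 $/kg
  material Y: M = 47.7 MN·m per $
  material C: M = 15.6 MN·m per $
  material D: M = 5.31 MN·m per $
  material W: M = 1.72 MN·m per $
  material S: M = 0.636 MN·m per $
  material Q: M = 0.410 MN·m per $
The maximum is for material Y.

material Y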